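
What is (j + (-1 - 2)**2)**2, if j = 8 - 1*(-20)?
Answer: 1369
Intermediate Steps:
j = 28 (j = 8 + 20 = 28)
(j + (-1 - 2)**2)**2 = (28 + (-1 - 2)**2)**2 = (28 + (-3)**2)**2 = (28 + 9)**2 = 37**2 = 1369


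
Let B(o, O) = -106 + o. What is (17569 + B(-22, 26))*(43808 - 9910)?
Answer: 591215018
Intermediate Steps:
(17569 + B(-22, 26))*(43808 - 9910) = (17569 + (-106 - 22))*(43808 - 9910) = (17569 - 128)*33898 = 17441*33898 = 591215018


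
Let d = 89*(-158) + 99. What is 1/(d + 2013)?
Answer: -1/11950 ≈ -8.3682e-5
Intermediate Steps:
d = -13963 (d = -14062 + 99 = -13963)
1/(d + 2013) = 1/(-13963 + 2013) = 1/(-11950) = -1/11950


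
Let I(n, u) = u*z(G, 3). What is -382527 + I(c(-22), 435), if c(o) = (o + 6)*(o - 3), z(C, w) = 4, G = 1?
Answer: -380787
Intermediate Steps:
c(o) = (-3 + o)*(6 + o) (c(o) = (6 + o)*(-3 + o) = (-3 + o)*(6 + o))
I(n, u) = 4*u (I(n, u) = u*4 = 4*u)
-382527 + I(c(-22), 435) = -382527 + 4*435 = -382527 + 1740 = -380787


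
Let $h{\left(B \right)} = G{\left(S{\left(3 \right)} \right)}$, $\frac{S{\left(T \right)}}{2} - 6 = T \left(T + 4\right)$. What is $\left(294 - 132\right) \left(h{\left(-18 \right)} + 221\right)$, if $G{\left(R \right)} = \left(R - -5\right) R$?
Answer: $551934$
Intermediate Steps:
$S{\left(T \right)} = 12 + 2 T \left(4 + T\right)$ ($S{\left(T \right)} = 12 + 2 T \left(T + 4\right) = 12 + 2 T \left(4 + T\right)$)
$G{\left(R \right)} = R \left(5 + R\right)$ ($G{\left(R \right)} = \left(R + 5\right) R = \left(5 + R\right) R = R \left(5 + R\right)$)
$h{\left(B \right)} = 3186$ ($h{\left(B \right)} = \left(12 + 2 \cdot 3^{2} + 8 \cdot 3\right) \left(5 + \left(12 + 2 \cdot 3^{2} + 8 \cdot 3\right)\right) = \left(12 + 2 \cdot 9 + 24\right) \left(5 + \left(12 + 2 \cdot 9 + 24\right)\right) = \left(12 + 18 + 24\right) \left(5 + \left(12 + 18 + 24\right)\right) = 54 \left(5 + 54\right) = 54 \cdot 59 = 3186$)
$\left(294 - 132\right) \left(h{\left(-18 \right)} + 221\right) = \left(294 - 132\right) \left(3186 + 221\right) = 162 \cdot 3407 = 551934$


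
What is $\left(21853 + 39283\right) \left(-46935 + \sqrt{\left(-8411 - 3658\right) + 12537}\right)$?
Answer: $-2869418160 + 366816 \sqrt{13} \approx -2.8681 \cdot 10^{9}$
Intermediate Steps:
$\left(21853 + 39283\right) \left(-46935 + \sqrt{\left(-8411 - 3658\right) + 12537}\right) = 61136 \left(-46935 + \sqrt{-12069 + 12537}\right) = 61136 \left(-46935 + \sqrt{468}\right) = 61136 \left(-46935 + 6 \sqrt{13}\right) = -2869418160 + 366816 \sqrt{13}$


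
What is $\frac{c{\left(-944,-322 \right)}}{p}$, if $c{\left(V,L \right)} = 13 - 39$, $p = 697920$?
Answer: $- \frac{13}{348960} \approx -3.7254 \cdot 10^{-5}$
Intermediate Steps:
$c{\left(V,L \right)} = -26$ ($c{\left(V,L \right)} = 13 - 39 = -26$)
$\frac{c{\left(-944,-322 \right)}}{p} = - \frac{26}{697920} = \left(-26\right) \frac{1}{697920} = - \frac{13}{348960}$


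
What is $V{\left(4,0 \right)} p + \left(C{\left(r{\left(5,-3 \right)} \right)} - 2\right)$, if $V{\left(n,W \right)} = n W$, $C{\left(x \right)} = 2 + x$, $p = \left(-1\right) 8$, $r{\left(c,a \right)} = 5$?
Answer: $5$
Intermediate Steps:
$p = -8$
$V{\left(n,W \right)} = W n$
$V{\left(4,0 \right)} p + \left(C{\left(r{\left(5,-3 \right)} \right)} - 2\right) = 0 \cdot 4 \left(-8\right) + \left(\left(2 + 5\right) - 2\right) = 0 \left(-8\right) + \left(7 - 2\right) = 0 + 5 = 5$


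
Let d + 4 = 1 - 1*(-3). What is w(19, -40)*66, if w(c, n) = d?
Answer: 0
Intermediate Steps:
d = 0 (d = -4 + (1 - 1*(-3)) = -4 + (1 + 3) = -4 + 4 = 0)
w(c, n) = 0
w(19, -40)*66 = 0*66 = 0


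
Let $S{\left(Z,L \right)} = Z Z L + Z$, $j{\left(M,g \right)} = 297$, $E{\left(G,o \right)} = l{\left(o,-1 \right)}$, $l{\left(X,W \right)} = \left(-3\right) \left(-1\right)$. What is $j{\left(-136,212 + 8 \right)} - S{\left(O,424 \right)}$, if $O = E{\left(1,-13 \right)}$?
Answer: $-3522$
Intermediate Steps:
$l{\left(X,W \right)} = 3$
$E{\left(G,o \right)} = 3$
$O = 3$
$S{\left(Z,L \right)} = Z + L Z^{2}$ ($S{\left(Z,L \right)} = Z^{2} L + Z = L Z^{2} + Z = Z + L Z^{2}$)
$j{\left(-136,212 + 8 \right)} - S{\left(O,424 \right)} = 297 - 3 \left(1 + 424 \cdot 3\right) = 297 - 3 \left(1 + 1272\right) = 297 - 3 \cdot 1273 = 297 - 3819 = -3522$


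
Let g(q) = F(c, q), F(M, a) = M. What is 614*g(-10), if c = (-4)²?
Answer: 9824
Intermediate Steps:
c = 16
g(q) = 16
614*g(-10) = 614*16 = 9824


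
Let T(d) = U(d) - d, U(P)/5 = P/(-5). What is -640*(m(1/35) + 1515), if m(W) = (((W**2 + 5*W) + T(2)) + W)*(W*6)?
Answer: -8310718848/8575 ≈ -9.6918e+5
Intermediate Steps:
U(P) = -P (U(P) = 5*(P/(-5)) = 5*(P*(-1/5)) = 5*(-P/5) = -P)
T(d) = -2*d (T(d) = -d - d = -2*d)
m(W) = 6*W*(-4 + W**2 + 6*W) (m(W) = (((W**2 + 5*W) - 2*2) + W)*(W*6) = (((W**2 + 5*W) - 4) + W)*(6*W) = ((-4 + W**2 + 5*W) + W)*(6*W) = (-4 + W**2 + 6*W)*(6*W) = 6*W*(-4 + W**2 + 6*W))
-640*(m(1/35) + 1515) = -640*(6*(-4 + (1/35)**2 + 6/35)/35 + 1515) = -640*(6*(1/35)*(-4 + (1/35)**2 + 6*(1/35)) + 1515) = -640*(6*(1/35)*(-4 + 1/1225 + 6/35) + 1515) = -640*(6*(1/35)*(-4689/1225) + 1515) = -640*(-28134/42875 + 1515) = -640*64927491/42875 = -8310718848/8575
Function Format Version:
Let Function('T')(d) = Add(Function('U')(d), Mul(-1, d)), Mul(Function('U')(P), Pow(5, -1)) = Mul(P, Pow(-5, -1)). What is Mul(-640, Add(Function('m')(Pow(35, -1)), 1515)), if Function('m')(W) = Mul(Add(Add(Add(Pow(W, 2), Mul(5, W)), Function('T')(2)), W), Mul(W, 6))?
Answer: Rational(-8310718848, 8575) ≈ -9.6918e+5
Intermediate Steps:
Function('U')(P) = Mul(-1, P) (Function('U')(P) = Mul(5, Mul(P, Pow(-5, -1))) = Mul(5, Mul(P, Rational(-1, 5))) = Mul(5, Mul(Rational(-1, 5), P)) = Mul(-1, P))
Function('T')(d) = Mul(-2, d) (Function('T')(d) = Add(Mul(-1, d), Mul(-1, d)) = Mul(-2, d))
Function('m')(W) = Mul(6, W, Add(-4, Pow(W, 2), Mul(6, W))) (Function('m')(W) = Mul(Add(Add(Add(Pow(W, 2), Mul(5, W)), Mul(-2, 2)), W), Mul(W, 6)) = Mul(Add(Add(Add(Pow(W, 2), Mul(5, W)), -4), W), Mul(6, W)) = Mul(Add(Add(-4, Pow(W, 2), Mul(5, W)), W), Mul(6, W)) = Mul(Add(-4, Pow(W, 2), Mul(6, W)), Mul(6, W)) = Mul(6, W, Add(-4, Pow(W, 2), Mul(6, W))))
Mul(-640, Add(Function('m')(Pow(35, -1)), 1515)) = Mul(-640, Add(Mul(6, Pow(35, -1), Add(-4, Pow(Pow(35, -1), 2), Mul(6, Pow(35, -1)))), 1515)) = Mul(-640, Add(Mul(6, Rational(1, 35), Add(-4, Pow(Rational(1, 35), 2), Mul(6, Rational(1, 35)))), 1515)) = Mul(-640, Add(Mul(6, Rational(1, 35), Add(-4, Rational(1, 1225), Rational(6, 35))), 1515)) = Mul(-640, Add(Mul(6, Rational(1, 35), Rational(-4689, 1225)), 1515)) = Mul(-640, Add(Rational(-28134, 42875), 1515)) = Mul(-640, Rational(64927491, 42875)) = Rational(-8310718848, 8575)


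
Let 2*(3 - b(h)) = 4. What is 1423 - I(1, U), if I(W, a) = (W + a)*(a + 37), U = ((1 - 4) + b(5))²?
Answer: 1218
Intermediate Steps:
b(h) = 1 (b(h) = 3 - ½*4 = 3 - 2 = 1)
U = 4 (U = ((1 - 4) + 1)² = (-3 + 1)² = (-2)² = 4)
I(W, a) = (37 + a)*(W + a) (I(W, a) = (W + a)*(37 + a) = (37 + a)*(W + a))
1423 - I(1, U) = 1423 - (4² + 37*1 + 37*4 + 1*4) = 1423 - (16 + 37 + 148 + 4) = 1423 - 1*205 = 1423 - 205 = 1218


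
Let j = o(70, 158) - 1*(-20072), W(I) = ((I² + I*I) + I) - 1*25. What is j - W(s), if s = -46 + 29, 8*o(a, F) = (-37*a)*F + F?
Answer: -126387/4 ≈ -31597.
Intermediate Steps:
o(a, F) = F/8 - 37*F*a/8 (o(a, F) = ((-37*a)*F + F)/8 = (-37*F*a + F)/8 = (F - 37*F*a)/8 = F/8 - 37*F*a/8)
s = -17
W(I) = -25 + I + 2*I² (W(I) = ((I² + I²) + I) - 25 = (2*I² + I) - 25 = (I + 2*I²) - 25 = -25 + I + 2*I²)
j = -124243/4 (j = (⅛)*158*(1 - 37*70) - 1*(-20072) = (⅛)*158*(1 - 2590) + 20072 = (⅛)*158*(-2589) + 20072 = -204531/4 + 20072 = -124243/4 ≈ -31061.)
j - W(s) = -124243/4 - (-25 - 17 + 2*(-17)²) = -124243/4 - (-25 - 17 + 2*289) = -124243/4 - (-25 - 17 + 578) = -124243/4 - 1*536 = -124243/4 - 536 = -126387/4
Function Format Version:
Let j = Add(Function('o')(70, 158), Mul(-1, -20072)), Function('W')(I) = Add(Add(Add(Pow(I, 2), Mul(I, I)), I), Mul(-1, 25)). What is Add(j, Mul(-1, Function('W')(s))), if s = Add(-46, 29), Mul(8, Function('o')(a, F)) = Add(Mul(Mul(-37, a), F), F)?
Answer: Rational(-126387, 4) ≈ -31597.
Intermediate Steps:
Function('o')(a, F) = Add(Mul(Rational(1, 8), F), Mul(Rational(-37, 8), F, a)) (Function('o')(a, F) = Mul(Rational(1, 8), Add(Mul(Mul(-37, a), F), F)) = Mul(Rational(1, 8), Add(Mul(-37, F, a), F)) = Mul(Rational(1, 8), Add(F, Mul(-37, F, a))) = Add(Mul(Rational(1, 8), F), Mul(Rational(-37, 8), F, a)))
s = -17
Function('W')(I) = Add(-25, I, Mul(2, Pow(I, 2))) (Function('W')(I) = Add(Add(Add(Pow(I, 2), Pow(I, 2)), I), -25) = Add(Add(Mul(2, Pow(I, 2)), I), -25) = Add(Add(I, Mul(2, Pow(I, 2))), -25) = Add(-25, I, Mul(2, Pow(I, 2))))
j = Rational(-124243, 4) (j = Add(Mul(Rational(1, 8), 158, Add(1, Mul(-37, 70))), Mul(-1, -20072)) = Add(Mul(Rational(1, 8), 158, Add(1, -2590)), 20072) = Add(Mul(Rational(1, 8), 158, -2589), 20072) = Add(Rational(-204531, 4), 20072) = Rational(-124243, 4) ≈ -31061.)
Add(j, Mul(-1, Function('W')(s))) = Add(Rational(-124243, 4), Mul(-1, Add(-25, -17, Mul(2, Pow(-17, 2))))) = Add(Rational(-124243, 4), Mul(-1, Add(-25, -17, Mul(2, 289)))) = Add(Rational(-124243, 4), Mul(-1, Add(-25, -17, 578))) = Add(Rational(-124243, 4), Mul(-1, 536)) = Add(Rational(-124243, 4), -536) = Rational(-126387, 4)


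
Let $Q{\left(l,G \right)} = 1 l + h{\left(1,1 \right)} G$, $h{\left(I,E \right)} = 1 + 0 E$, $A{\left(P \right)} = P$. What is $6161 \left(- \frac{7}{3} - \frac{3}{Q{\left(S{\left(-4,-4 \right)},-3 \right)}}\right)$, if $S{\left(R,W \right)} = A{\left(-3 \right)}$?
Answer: $- \frac{67771}{6} \approx -11295.0$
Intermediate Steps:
$S{\left(R,W \right)} = -3$
$h{\left(I,E \right)} = 1$ ($h{\left(I,E \right)} = 1 + 0 = 1$)
$Q{\left(l,G \right)} = G + l$ ($Q{\left(l,G \right)} = 1 l + 1 G = l + G = G + l$)
$6161 \left(- \frac{7}{3} - \frac{3}{Q{\left(S{\left(-4,-4 \right)},-3 \right)}}\right) = 6161 \left(- \frac{7}{3} - \frac{3}{-3 - 3}\right) = 6161 \left(\left(-7\right) \frac{1}{3} - \frac{3}{-6}\right) = 6161 \left(- \frac{7}{3} - - \frac{1}{2}\right) = 6161 \left(- \frac{7}{3} + \frac{1}{2}\right) = 6161 \left(- \frac{11}{6}\right) = - \frac{67771}{6}$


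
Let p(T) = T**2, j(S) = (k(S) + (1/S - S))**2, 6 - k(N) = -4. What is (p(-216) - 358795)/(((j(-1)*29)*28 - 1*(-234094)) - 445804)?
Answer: 10069/4210 ≈ 2.3917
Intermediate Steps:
k(N) = 10 (k(N) = 6 - 1*(-4) = 6 + 4 = 10)
j(S) = (10 + 1/S - S)**2 (j(S) = (10 + (1/S - S))**2 = (10 + 1/S - S)**2)
(p(-216) - 358795)/(((j(-1)*29)*28 - 1*(-234094)) - 445804) = ((-216)**2 - 358795)/(((((1 - 1*(-1)**2 + 10*(-1))**2/(-1)**2)*29)*28 - 1*(-234094)) - 445804) = (46656 - 358795)/((((1*(1 - 1*1 - 10)**2)*29)*28 + 234094) - 445804) = -312139/((((1*(1 - 1 - 10)**2)*29)*28 + 234094) - 445804) = -312139/((((1*(-10)**2)*29)*28 + 234094) - 445804) = -312139/((((1*100)*29)*28 + 234094) - 445804) = -312139/(((100*29)*28 + 234094) - 445804) = -312139/((2900*28 + 234094) - 445804) = -312139/((81200 + 234094) - 445804) = -312139/(315294 - 445804) = -312139/(-130510) = -312139*(-1/130510) = 10069/4210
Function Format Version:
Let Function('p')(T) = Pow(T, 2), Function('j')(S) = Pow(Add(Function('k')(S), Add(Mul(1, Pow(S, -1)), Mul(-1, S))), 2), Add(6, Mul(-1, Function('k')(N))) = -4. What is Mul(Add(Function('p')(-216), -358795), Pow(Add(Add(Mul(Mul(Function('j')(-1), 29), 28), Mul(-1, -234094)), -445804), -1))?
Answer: Rational(10069, 4210) ≈ 2.3917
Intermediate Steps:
Function('k')(N) = 10 (Function('k')(N) = Add(6, Mul(-1, -4)) = Add(6, 4) = 10)
Function('j')(S) = Pow(Add(10, Pow(S, -1), Mul(-1, S)), 2) (Function('j')(S) = Pow(Add(10, Add(Mul(1, Pow(S, -1)), Mul(-1, S))), 2) = Pow(Add(10, Add(Pow(S, -1), Mul(-1, S))), 2) = Pow(Add(10, Pow(S, -1), Mul(-1, S)), 2))
Mul(Add(Function('p')(-216), -358795), Pow(Add(Add(Mul(Mul(Function('j')(-1), 29), 28), Mul(-1, -234094)), -445804), -1)) = Mul(Add(Pow(-216, 2), -358795), Pow(Add(Add(Mul(Mul(Mul(Pow(-1, -2), Pow(Add(1, Mul(-1, Pow(-1, 2)), Mul(10, -1)), 2)), 29), 28), Mul(-1, -234094)), -445804), -1)) = Mul(Add(46656, -358795), Pow(Add(Add(Mul(Mul(Mul(1, Pow(Add(1, Mul(-1, 1), -10), 2)), 29), 28), 234094), -445804), -1)) = Mul(-312139, Pow(Add(Add(Mul(Mul(Mul(1, Pow(Add(1, -1, -10), 2)), 29), 28), 234094), -445804), -1)) = Mul(-312139, Pow(Add(Add(Mul(Mul(Mul(1, Pow(-10, 2)), 29), 28), 234094), -445804), -1)) = Mul(-312139, Pow(Add(Add(Mul(Mul(Mul(1, 100), 29), 28), 234094), -445804), -1)) = Mul(-312139, Pow(Add(Add(Mul(Mul(100, 29), 28), 234094), -445804), -1)) = Mul(-312139, Pow(Add(Add(Mul(2900, 28), 234094), -445804), -1)) = Mul(-312139, Pow(Add(Add(81200, 234094), -445804), -1)) = Mul(-312139, Pow(Add(315294, -445804), -1)) = Mul(-312139, Pow(-130510, -1)) = Mul(-312139, Rational(-1, 130510)) = Rational(10069, 4210)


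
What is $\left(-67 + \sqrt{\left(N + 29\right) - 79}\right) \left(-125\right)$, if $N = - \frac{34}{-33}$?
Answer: $8375 - \frac{500 i \sqrt{3333}}{33} \approx 8375.0 - 874.73 i$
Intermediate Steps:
$N = \frac{34}{33}$ ($N = \left(-34\right) \left(- \frac{1}{33}\right) = \frac{34}{33} \approx 1.0303$)
$\left(-67 + \sqrt{\left(N + 29\right) - 79}\right) \left(-125\right) = \left(-67 + \sqrt{\left(\frac{34}{33} + 29\right) - 79}\right) \left(-125\right) = \left(-67 + \sqrt{\frac{991}{33} - 79}\right) \left(-125\right) = \left(-67 + \sqrt{- \frac{1616}{33}}\right) \left(-125\right) = \left(-67 + \frac{4 i \sqrt{3333}}{33}\right) \left(-125\right) = 8375 - \frac{500 i \sqrt{3333}}{33}$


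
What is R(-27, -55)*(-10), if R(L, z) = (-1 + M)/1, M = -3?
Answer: 40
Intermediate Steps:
R(L, z) = -4 (R(L, z) = (-1 - 3)/1 = 1*(-4) = -4)
R(-27, -55)*(-10) = -4*(-10) = 40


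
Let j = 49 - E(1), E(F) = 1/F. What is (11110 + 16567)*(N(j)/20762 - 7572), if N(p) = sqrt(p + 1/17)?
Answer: -209570244 + 27677*sqrt(13889)/352954 ≈ -2.0957e+8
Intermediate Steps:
E(F) = 1/F
j = 48 (j = 49 - 1/1 = 49 - 1*1 = 49 - 1 = 48)
N(p) = sqrt(1/17 + p) (N(p) = sqrt(p + 1/17) = sqrt(1/17 + p))
(11110 + 16567)*(N(j)/20762 - 7572) = (11110 + 16567)*((sqrt(17 + 289*48)/17)/20762 - 7572) = 27677*((sqrt(17 + 13872)/17)*(1/20762) - 7572) = 27677*((sqrt(13889)/17)*(1/20762) - 7572) = 27677*(sqrt(13889)/352954 - 7572) = 27677*(-7572 + sqrt(13889)/352954) = -209570244 + 27677*sqrt(13889)/352954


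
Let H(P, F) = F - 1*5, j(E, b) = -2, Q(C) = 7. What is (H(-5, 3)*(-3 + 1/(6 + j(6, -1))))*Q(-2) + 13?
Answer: 103/2 ≈ 51.500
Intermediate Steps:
H(P, F) = -5 + F (H(P, F) = F - 5 = -5 + F)
(H(-5, 3)*(-3 + 1/(6 + j(6, -1))))*Q(-2) + 13 = ((-5 + 3)*(-3 + 1/(6 - 2)))*7 + 13 = -2*(-3 + 1/4)*7 + 13 = -2*(-3 + ¼)*7 + 13 = -2*(-11/4)*7 + 13 = (11/2)*7 + 13 = 77/2 + 13 = 103/2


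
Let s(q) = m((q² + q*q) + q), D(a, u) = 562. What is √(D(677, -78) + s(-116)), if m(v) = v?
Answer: √27358 ≈ 165.40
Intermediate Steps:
s(q) = q + 2*q² (s(q) = (q² + q*q) + q = (q² + q²) + q = 2*q² + q = q + 2*q²)
√(D(677, -78) + s(-116)) = √(562 - 116*(1 + 2*(-116))) = √(562 - 116*(1 - 232)) = √(562 - 116*(-231)) = √(562 + 26796) = √27358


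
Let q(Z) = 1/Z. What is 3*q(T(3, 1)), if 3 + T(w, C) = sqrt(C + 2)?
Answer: -3/2 - sqrt(3)/2 ≈ -2.3660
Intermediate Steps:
T(w, C) = -3 + sqrt(2 + C) (T(w, C) = -3 + sqrt(C + 2) = -3 + sqrt(2 + C))
3*q(T(3, 1)) = 3/(-3 + sqrt(2 + 1)) = 3/(-3 + sqrt(3))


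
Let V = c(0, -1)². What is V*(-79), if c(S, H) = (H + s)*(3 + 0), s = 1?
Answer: 0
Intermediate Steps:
c(S, H) = 3 + 3*H (c(S, H) = (H + 1)*(3 + 0) = (1 + H)*3 = 3 + 3*H)
V = 0 (V = (3 + 3*(-1))² = (3 - 3)² = 0² = 0)
V*(-79) = 0*(-79) = 0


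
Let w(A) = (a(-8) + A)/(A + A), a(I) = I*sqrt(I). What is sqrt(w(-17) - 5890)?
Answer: sqrt(-6808262 + 544*I*sqrt(2))/34 ≈ 0.004336 + 76.743*I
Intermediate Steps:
a(I) = I**(3/2)
w(A) = (A - 16*I*sqrt(2))/(2*A) (w(A) = ((-8)**(3/2) + A)/(A + A) = (-16*I*sqrt(2) + A)/((2*A)) = (A - 16*I*sqrt(2))*(1/(2*A)) = (A - 16*I*sqrt(2))/(2*A))
sqrt(w(-17) - 5890) = sqrt((1/2)*(-17 - 16*I*sqrt(2))/(-17) - 5890) = sqrt((1/2)*(-1/17)*(-17 - 16*I*sqrt(2)) - 5890) = sqrt((1/2 + 8*I*sqrt(2)/17) - 5890) = sqrt(-11779/2 + 8*I*sqrt(2)/17)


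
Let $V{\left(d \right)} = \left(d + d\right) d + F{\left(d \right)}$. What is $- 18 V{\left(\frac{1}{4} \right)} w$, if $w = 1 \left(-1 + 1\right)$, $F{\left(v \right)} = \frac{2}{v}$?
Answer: $0$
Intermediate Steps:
$w = 0$ ($w = 1 \cdot 0 = 0$)
$V{\left(d \right)} = \frac{2}{d} + 2 d^{2}$ ($V{\left(d \right)} = \left(d + d\right) d + \frac{2}{d} = 2 d d + \frac{2}{d} = 2 d^{2} + \frac{2}{d} = \frac{2}{d} + 2 d^{2}$)
$- 18 V{\left(\frac{1}{4} \right)} w = - 18 \frac{2 \left(1 + \left(\frac{1}{4}\right)^{3}\right)}{\frac{1}{4}} \cdot 0 = - 18 \cdot 2 \frac{1}{\frac{1}{4}} \left(1 + \left(\frac{1}{4}\right)^{3}\right) 0 = - 18 \cdot 2 \cdot 4 \left(1 + \frac{1}{64}\right) 0 = - 18 \cdot 2 \cdot 4 \cdot \frac{65}{64} \cdot 0 = \left(-18\right) \frac{65}{8} \cdot 0 = \left(- \frac{585}{4}\right) 0 = 0$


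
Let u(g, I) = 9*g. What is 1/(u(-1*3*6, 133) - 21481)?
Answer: -1/21643 ≈ -4.6204e-5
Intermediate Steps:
1/(u(-1*3*6, 133) - 21481) = 1/(9*(-1*3*6) - 21481) = 1/(9*(-3*6) - 21481) = 1/(9*(-18) - 21481) = 1/(-162 - 21481) = 1/(-21643) = -1/21643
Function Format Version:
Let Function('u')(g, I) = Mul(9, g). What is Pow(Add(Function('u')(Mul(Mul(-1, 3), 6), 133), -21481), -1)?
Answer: Rational(-1, 21643) ≈ -4.6204e-5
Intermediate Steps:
Pow(Add(Function('u')(Mul(Mul(-1, 3), 6), 133), -21481), -1) = Pow(Add(Mul(9, Mul(Mul(-1, 3), 6)), -21481), -1) = Pow(Add(Mul(9, Mul(-3, 6)), -21481), -1) = Pow(Add(Mul(9, -18), -21481), -1) = Pow(Add(-162, -21481), -1) = Pow(-21643, -1) = Rational(-1, 21643)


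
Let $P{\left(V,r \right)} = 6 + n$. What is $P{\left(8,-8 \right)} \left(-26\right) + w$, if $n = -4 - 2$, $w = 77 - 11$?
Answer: $66$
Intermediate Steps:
$w = 66$ ($w = 77 - 11 = 66$)
$n = -6$
$P{\left(V,r \right)} = 0$ ($P{\left(V,r \right)} = 6 - 6 = 0$)
$P{\left(8,-8 \right)} \left(-26\right) + w = 0 \left(-26\right) + 66 = 0 + 66 = 66$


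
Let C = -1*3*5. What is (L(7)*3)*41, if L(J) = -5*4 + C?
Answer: -4305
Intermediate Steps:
C = -15 (C = -3*5 = -15)
L(J) = -35 (L(J) = -5*4 - 15 = -20 - 15 = -35)
(L(7)*3)*41 = -35*3*41 = -105*41 = -4305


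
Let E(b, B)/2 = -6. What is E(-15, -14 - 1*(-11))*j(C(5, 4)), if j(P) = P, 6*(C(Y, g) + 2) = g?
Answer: 16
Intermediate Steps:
C(Y, g) = -2 + g/6
E(b, B) = -12 (E(b, B) = 2*(-6) = -12)
E(-15, -14 - 1*(-11))*j(C(5, 4)) = -12*(-2 + (⅙)*4) = -12*(-2 + ⅔) = -12*(-4/3) = 16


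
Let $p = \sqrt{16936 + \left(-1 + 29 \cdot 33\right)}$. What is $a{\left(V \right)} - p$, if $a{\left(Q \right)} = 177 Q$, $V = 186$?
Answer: $32922 - 6 \sqrt{497} \approx 32788.0$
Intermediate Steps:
$p = 6 \sqrt{497}$ ($p = \sqrt{16936 + \left(-1 + 957\right)} = \sqrt{16936 + 956} = \sqrt{17892} = 6 \sqrt{497} \approx 133.76$)
$a{\left(V \right)} - p = 177 \cdot 186 - 6 \sqrt{497} = 32922 - 6 \sqrt{497}$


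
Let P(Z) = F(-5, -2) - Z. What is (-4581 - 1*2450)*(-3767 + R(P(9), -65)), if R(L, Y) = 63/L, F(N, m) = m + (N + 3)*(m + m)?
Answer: 26633428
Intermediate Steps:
F(N, m) = m + 2*m*(3 + N) (F(N, m) = m + (3 + N)*(2*m) = m + 2*m*(3 + N))
P(Z) = 6 - Z (P(Z) = -2*(7 + 2*(-5)) - Z = -2*(7 - 10) - Z = -2*(-3) - Z = 6 - Z)
(-4581 - 1*2450)*(-3767 + R(P(9), -65)) = (-4581 - 1*2450)*(-3767 + 63/(6 - 1*9)) = (-4581 - 2450)*(-3767 + 63/(6 - 9)) = -7031*(-3767 + 63/(-3)) = -7031*(-3767 + 63*(-⅓)) = -7031*(-3767 - 21) = -7031*(-3788) = 26633428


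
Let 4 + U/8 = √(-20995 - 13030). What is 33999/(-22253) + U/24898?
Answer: -60515657/39575371 + 20*I*√1361/12449 ≈ -1.5291 + 0.059269*I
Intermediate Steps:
U = -32 + 40*I*√1361 (U = -32 + 8*√(-20995 - 13030) = -32 + 8*√(-34025) = -32 + 8*(5*I*√1361) = -32 + 40*I*√1361 ≈ -32.0 + 1475.7*I)
33999/(-22253) + U/24898 = 33999/(-22253) + (-32 + 40*I*√1361)/24898 = 33999*(-1/22253) + (-32 + 40*I*√1361)*(1/24898) = -4857/3179 + (-16/12449 + 20*I*√1361/12449) = -60515657/39575371 + 20*I*√1361/12449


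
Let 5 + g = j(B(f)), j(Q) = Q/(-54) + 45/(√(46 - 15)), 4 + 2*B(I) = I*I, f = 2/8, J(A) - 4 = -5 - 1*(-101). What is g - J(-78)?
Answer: -20153/192 + 45*√31/31 ≈ -96.881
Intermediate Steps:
J(A) = 100 (J(A) = 4 + (-5 - 1*(-101)) = 4 + (-5 + 101) = 4 + 96 = 100)
f = ¼ (f = 2*(⅛) = ¼ ≈ 0.25000)
B(I) = -2 + I²/2 (B(I) = -2 + (I*I)/2 = -2 + I²/2)
j(Q) = -Q/54 + 45*√31/31 (j(Q) = Q*(-1/54) + 45/(√31) = -Q/54 + 45*(√31/31) = -Q/54 + 45*√31/31)
g = -953/192 + 45*√31/31 (g = -5 + (-(-2 + (¼)²/2)/54 + 45*√31/31) = -5 + (-(-2 + (½)*(1/16))/54 + 45*√31/31) = -5 + (-(-2 + 1/32)/54 + 45*√31/31) = -5 + (-1/54*(-63/32) + 45*√31/31) = -5 + (7/192 + 45*√31/31) = -953/192 + 45*√31/31 ≈ 3.1187)
g - J(-78) = (-953/192 + 45*√31/31) - 1*100 = (-953/192 + 45*√31/31) - 100 = -20153/192 + 45*√31/31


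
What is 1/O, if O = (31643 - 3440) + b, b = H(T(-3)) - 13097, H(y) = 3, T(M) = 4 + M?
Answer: 1/15109 ≈ 6.6186e-5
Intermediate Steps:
b = -13094 (b = 3 - 13097 = -13094)
O = 15109 (O = (31643 - 3440) - 13094 = 28203 - 13094 = 15109)
1/O = 1/15109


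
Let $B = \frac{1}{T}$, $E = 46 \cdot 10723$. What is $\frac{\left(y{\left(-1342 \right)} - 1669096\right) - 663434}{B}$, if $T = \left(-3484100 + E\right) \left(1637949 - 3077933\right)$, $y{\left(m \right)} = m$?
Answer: $-10051437372444156416$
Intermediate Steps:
$E = 493258$
$T = 4306764626528$ ($T = \left(-3484100 + 493258\right) \left(1637949 - 3077933\right) = \left(-2990842\right) \left(-1439984\right) = 4306764626528$)
$B = \frac{1}{4306764626528} \approx 2.3219 \cdot 10^{-13}$
$\frac{\left(y{\left(-1342 \right)} - 1669096\right) - 663434}{B} = \left(\left(-1342 - 1669096\right) - 663434\right) \frac{1}{\frac{1}{4306764626528}} = \left(-1670438 - 663434\right) 4306764626528 = \left(-2333872\right) 4306764626528 = -10051437372444156416$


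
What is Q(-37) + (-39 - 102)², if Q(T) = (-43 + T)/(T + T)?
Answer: 735637/37 ≈ 19882.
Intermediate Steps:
Q(T) = (-43 + T)/(2*T) (Q(T) = (-43 + T)/((2*T)) = (-43 + T)*(1/(2*T)) = (-43 + T)/(2*T))
Q(-37) + (-39 - 102)² = (½)*(-43 - 37)/(-37) + (-39 - 102)² = (½)*(-1/37)*(-80) + (-141)² = 40/37 + 19881 = 735637/37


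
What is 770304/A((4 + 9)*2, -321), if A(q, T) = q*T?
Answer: -128384/1391 ≈ -92.296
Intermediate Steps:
A(q, T) = T*q
770304/A((4 + 9)*2, -321) = 770304/((-321*(4 + 9)*2)) = 770304/((-4173*2)) = 770304/((-321*26)) = 770304/(-8346) = 770304*(-1/8346) = -128384/1391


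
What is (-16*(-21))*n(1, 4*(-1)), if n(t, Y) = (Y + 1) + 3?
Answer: 0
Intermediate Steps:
n(t, Y) = 4 + Y (n(t, Y) = (1 + Y) + 3 = 4 + Y)
(-16*(-21))*n(1, 4*(-1)) = (-16*(-21))*(4 + 4*(-1)) = 336*(4 - 4) = 336*0 = 0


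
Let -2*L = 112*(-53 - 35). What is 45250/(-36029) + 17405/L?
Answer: 57727535/25364416 ≈ 2.2759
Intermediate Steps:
L = 4928 (L = -56*(-53 - 35) = -56*(-88) = -½*(-9856) = 4928)
45250/(-36029) + 17405/L = 45250/(-36029) + 17405/4928 = 45250*(-1/36029) + 17405*(1/4928) = -45250/36029 + 17405/4928 = 57727535/25364416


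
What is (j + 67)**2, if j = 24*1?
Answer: 8281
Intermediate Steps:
j = 24
(j + 67)**2 = (24 + 67)**2 = 91**2 = 8281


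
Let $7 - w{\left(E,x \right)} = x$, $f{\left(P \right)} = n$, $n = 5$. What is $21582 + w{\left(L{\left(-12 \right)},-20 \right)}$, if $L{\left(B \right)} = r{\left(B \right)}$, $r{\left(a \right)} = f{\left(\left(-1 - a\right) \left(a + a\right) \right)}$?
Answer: $21609$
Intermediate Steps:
$f{\left(P \right)} = 5$
$r{\left(a \right)} = 5$
$L{\left(B \right)} = 5$
$w{\left(E,x \right)} = 7 - x$
$21582 + w{\left(L{\left(-12 \right)},-20 \right)} = 21582 + \left(7 - -20\right) = 21582 + \left(7 + 20\right) = 21582 + 27 = 21609$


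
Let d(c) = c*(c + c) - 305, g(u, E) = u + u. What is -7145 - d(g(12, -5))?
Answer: -7992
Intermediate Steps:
g(u, E) = 2*u
d(c) = -305 + 2*c**2 (d(c) = c*(2*c) - 305 = 2*c**2 - 305 = -305 + 2*c**2)
-7145 - d(g(12, -5)) = -7145 - (-305 + 2*(2*12)**2) = -7145 - (-305 + 2*24**2) = -7145 - (-305 + 2*576) = -7145 - (-305 + 1152) = -7145 - 1*847 = -7145 - 847 = -7992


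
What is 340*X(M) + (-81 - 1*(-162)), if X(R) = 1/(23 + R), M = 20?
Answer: 3823/43 ≈ 88.907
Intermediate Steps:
340*X(M) + (-81 - 1*(-162)) = 340/(23 + 20) + (-81 - 1*(-162)) = 340/43 + (-81 + 162) = 340*(1/43) + 81 = 340/43 + 81 = 3823/43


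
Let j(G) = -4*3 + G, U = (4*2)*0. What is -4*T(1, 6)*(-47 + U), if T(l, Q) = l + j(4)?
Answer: -1316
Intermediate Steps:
U = 0 (U = 8*0 = 0)
j(G) = -12 + G
T(l, Q) = -8 + l (T(l, Q) = l + (-12 + 4) = l - 8 = -8 + l)
-4*T(1, 6)*(-47 + U) = -4*(-8 + 1)*(-47 + 0) = -(-28)*(-47) = -4*329 = -1316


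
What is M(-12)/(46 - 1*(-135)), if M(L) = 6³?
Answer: 216/181 ≈ 1.1934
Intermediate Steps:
M(L) = 216
M(-12)/(46 - 1*(-135)) = 216/(46 - 1*(-135)) = 216/(46 + 135) = 216/181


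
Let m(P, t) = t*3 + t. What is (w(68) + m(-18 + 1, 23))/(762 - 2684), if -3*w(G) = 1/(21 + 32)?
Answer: -14627/305598 ≈ -0.047864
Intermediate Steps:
w(G) = -1/159 (w(G) = -1/(3*(21 + 32)) = -1/3/53 = -1/3*1/53 = -1/159)
m(P, t) = 4*t (m(P, t) = 3*t + t = 4*t)
(w(68) + m(-18 + 1, 23))/(762 - 2684) = (-1/159 + 4*23)/(762 - 2684) = (-1/159 + 92)/(-1922) = (14627/159)*(-1/1922) = -14627/305598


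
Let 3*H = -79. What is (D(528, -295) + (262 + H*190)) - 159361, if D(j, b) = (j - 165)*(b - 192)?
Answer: -1022650/3 ≈ -3.4088e+5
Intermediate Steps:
H = -79/3 (H = (⅓)*(-79) = -79/3 ≈ -26.333)
D(j, b) = (-192 + b)*(-165 + j) (D(j, b) = (-165 + j)*(-192 + b) = (-192 + b)*(-165 + j))
(D(528, -295) + (262 + H*190)) - 159361 = ((31680 - 192*528 - 165*(-295) - 295*528) + (262 - 79/3*190)) - 159361 = ((31680 - 101376 + 48675 - 155760) + (262 - 15010/3)) - 159361 = (-176781 - 14224/3) - 159361 = -544567/3 - 159361 = -1022650/3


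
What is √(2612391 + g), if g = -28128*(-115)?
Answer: 3*√649679 ≈ 2418.1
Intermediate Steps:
g = 3234720
√(2612391 + g) = √(2612391 + 3234720) = √5847111 = 3*√649679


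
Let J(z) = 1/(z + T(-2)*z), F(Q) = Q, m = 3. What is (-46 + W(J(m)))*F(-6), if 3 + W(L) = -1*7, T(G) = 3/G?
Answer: 336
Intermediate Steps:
J(z) = -2/z (J(z) = 1/(z + (3/(-2))*z) = 1/(z + (3*(-½))*z) = 1/(z - 3*z/2) = 1/(-z/2) = -2/z)
W(L) = -10 (W(L) = -3 - 1*7 = -3 - 7 = -10)
(-46 + W(J(m)))*F(-6) = (-46 - 10)*(-6) = -56*(-6) = 336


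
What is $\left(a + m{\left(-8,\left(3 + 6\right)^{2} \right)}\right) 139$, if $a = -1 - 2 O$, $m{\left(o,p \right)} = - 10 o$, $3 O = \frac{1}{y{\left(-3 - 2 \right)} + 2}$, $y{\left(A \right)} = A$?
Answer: $\frac{99107}{9} \approx 11012.0$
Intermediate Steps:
$O = - \frac{1}{9}$ ($O = \frac{1}{3 \left(\left(-3 - 2\right) + 2\right)} = \frac{1}{3 \left(-5 + 2\right)} = \frac{1}{3 \left(-3\right)} = \frac{1}{3} \left(- \frac{1}{3}\right) = - \frac{1}{9} \approx -0.11111$)
$a = - \frac{7}{9}$ ($a = -1 - - \frac{2}{9} = -1 + \frac{2}{9} = - \frac{7}{9} \approx -0.77778$)
$\left(a + m{\left(-8,\left(3 + 6\right)^{2} \right)}\right) 139 = \left(- \frac{7}{9} - -80\right) 139 = \left(- \frac{7}{9} + 80\right) 139 = \frac{713}{9} \cdot 139 = \frac{99107}{9}$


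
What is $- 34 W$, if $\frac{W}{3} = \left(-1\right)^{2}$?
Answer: $-102$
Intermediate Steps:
$W = 3$ ($W = 3 \left(-1\right)^{2} = 3 \cdot 1 = 3$)
$- 34 W = \left(-34\right) 3 = -102$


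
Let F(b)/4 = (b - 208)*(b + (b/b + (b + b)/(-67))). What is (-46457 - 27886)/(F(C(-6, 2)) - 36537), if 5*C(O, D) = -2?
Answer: 24904905/12410783 ≈ 2.0067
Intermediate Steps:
C(O, D) = -⅖ (C(O, D) = (⅕)*(-2) = -⅖)
F(b) = 4*(1 + 65*b/67)*(-208 + b) (F(b) = 4*((b - 208)*(b + (b/b + (b + b)/(-67)))) = 4*((-208 + b)*(b + (1 + (2*b)*(-1/67)))) = 4*((-208 + b)*(b + (1 - 2*b/67))) = 4*((-208 + b)*(1 + 65*b/67)) = 4*((1 + 65*b/67)*(-208 + b)) = 4*(1 + 65*b/67)*(-208 + b))
(-46457 - 27886)/(F(C(-6, 2)) - 36537) = (-46457 - 27886)/((-832 - 53812/67*(-⅖) + 260*(-⅖)²/67) - 36537) = -74343/((-832 + 107624/335 + (260/67)*(4/25)) - 36537) = -74343/((-832 + 107624/335 + 208/335) - 36537) = -74343/(-170888/335 - 36537) = -74343/(-12410783/335) = -74343*(-335/12410783) = 24904905/12410783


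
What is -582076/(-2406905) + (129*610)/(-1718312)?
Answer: 405394410631/2067906872180 ≈ 0.19604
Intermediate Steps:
-582076/(-2406905) + (129*610)/(-1718312) = -582076*(-1/2406905) + 78690*(-1/1718312) = 582076/2406905 - 39345/859156 = 405394410631/2067906872180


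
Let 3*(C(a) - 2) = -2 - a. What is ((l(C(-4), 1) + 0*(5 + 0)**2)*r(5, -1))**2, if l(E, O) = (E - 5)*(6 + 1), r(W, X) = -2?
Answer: 9604/9 ≈ 1067.1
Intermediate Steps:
C(a) = 4/3 - a/3 (C(a) = 2 + (-2 - a)/3 = 2 + (-2/3 - a/3) = 4/3 - a/3)
l(E, O) = -35 + 7*E (l(E, O) = (-5 + E)*7 = -35 + 7*E)
((l(C(-4), 1) + 0*(5 + 0)**2)*r(5, -1))**2 = (((-35 + 7*(4/3 - 1/3*(-4))) + 0*(5 + 0)**2)*(-2))**2 = (((-35 + 7*(4/3 + 4/3)) + 0*5**2)*(-2))**2 = (((-35 + 7*(8/3)) + 0*25)*(-2))**2 = (((-35 + 56/3) + 0)*(-2))**2 = ((-49/3 + 0)*(-2))**2 = (-49/3*(-2))**2 = (98/3)**2 = 9604/9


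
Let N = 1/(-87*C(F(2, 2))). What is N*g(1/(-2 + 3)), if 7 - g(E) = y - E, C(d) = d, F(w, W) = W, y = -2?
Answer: -5/87 ≈ -0.057471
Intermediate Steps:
g(E) = 9 + E (g(E) = 7 - (-2 - E) = 7 + (2 + E) = 9 + E)
N = -1/174 (N = 1/(-87*2) = 1/(-174) = -1/174 ≈ -0.0057471)
N*g(1/(-2 + 3)) = -(9 + 1/(-2 + 3))/174 = -(9 + 1/1)/174 = -(9 + 1)/174 = -1/174*10 = -5/87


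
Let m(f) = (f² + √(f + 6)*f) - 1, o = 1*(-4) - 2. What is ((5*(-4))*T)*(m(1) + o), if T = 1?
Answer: 120 - 20*√7 ≈ 67.085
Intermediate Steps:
o = -6 (o = -4 - 2 = -6)
m(f) = -1 + f² + f*√(6 + f) (m(f) = (f² + √(6 + f)*f) - 1 = (f² + f*√(6 + f)) - 1 = -1 + f² + f*√(6 + f))
((5*(-4))*T)*(m(1) + o) = ((5*(-4))*1)*((-1 + 1² + 1*√(6 + 1)) - 6) = (-20*1)*((-1 + 1 + 1*√7) - 6) = -20*((-1 + 1 + √7) - 6) = -20*(√7 - 6) = -20*(-6 + √7) = 120 - 20*√7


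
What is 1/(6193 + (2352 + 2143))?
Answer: 1/10688 ≈ 9.3563e-5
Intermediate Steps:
1/(6193 + (2352 + 2143)) = 1/(6193 + 4495) = 1/10688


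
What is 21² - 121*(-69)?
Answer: 8790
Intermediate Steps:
21² - 121*(-69) = 441 + 8349 = 8790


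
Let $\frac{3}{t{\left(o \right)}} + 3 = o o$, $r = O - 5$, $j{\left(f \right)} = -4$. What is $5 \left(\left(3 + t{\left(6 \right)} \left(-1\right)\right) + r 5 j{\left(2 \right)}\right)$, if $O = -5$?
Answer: $\frac{11160}{11} \approx 1014.5$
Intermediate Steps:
$r = -10$ ($r = -5 - 5 = -10$)
$t{\left(o \right)} = \frac{3}{-3 + o^{2}}$ ($t{\left(o \right)} = \frac{3}{-3 + o o} = \frac{3}{-3 + o^{2}}$)
$5 \left(\left(3 + t{\left(6 \right)} \left(-1\right)\right) + r 5 j{\left(2 \right)}\right) = 5 \left(\left(3 + \frac{3}{-3 + 6^{2}} \left(-1\right)\right) + \left(-10\right) 5 \left(-4\right)\right) = 5 \left(\left(3 + \frac{3}{-3 + 36} \left(-1\right)\right) - -200\right) = 5 \left(\left(3 + \frac{3}{33} \left(-1\right)\right) + 200\right) = 5 \left(\left(3 + 3 \cdot \frac{1}{33} \left(-1\right)\right) + 200\right) = 5 \left(\left(3 + \frac{1}{11} \left(-1\right)\right) + 200\right) = 5 \left(\left(3 - \frac{1}{11}\right) + 200\right) = 5 \left(\frac{32}{11} + 200\right) = 5 \cdot \frac{2232}{11} = \frac{11160}{11}$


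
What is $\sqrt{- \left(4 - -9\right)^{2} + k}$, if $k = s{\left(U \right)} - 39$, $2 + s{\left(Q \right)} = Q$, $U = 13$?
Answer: $i \sqrt{197} \approx 14.036 i$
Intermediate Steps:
$s{\left(Q \right)} = -2 + Q$
$k = -28$ ($k = \left(-2 + 13\right) - 39 = 11 - 39 = -28$)
$\sqrt{- \left(4 - -9\right)^{2} + k} = \sqrt{- \left(4 - -9\right)^{2} - 28} = \sqrt{- \left(4 + 9\right)^{2} - 28} = \sqrt{- 13^{2} - 28} = \sqrt{\left(-1\right) 169 - 28} = \sqrt{-169 - 28} = \sqrt{-197} = i \sqrt{197}$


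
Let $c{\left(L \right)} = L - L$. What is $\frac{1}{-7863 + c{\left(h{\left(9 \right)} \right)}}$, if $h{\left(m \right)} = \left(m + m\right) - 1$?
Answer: $- \frac{1}{7863} \approx -0.00012718$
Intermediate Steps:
$h{\left(m \right)} = -1 + 2 m$ ($h{\left(m \right)} = 2 m - 1 = -1 + 2 m$)
$c{\left(L \right)} = 0$
$\frac{1}{-7863 + c{\left(h{\left(9 \right)} \right)}} = \frac{1}{-7863 + 0} = \frac{1}{-7863} = - \frac{1}{7863}$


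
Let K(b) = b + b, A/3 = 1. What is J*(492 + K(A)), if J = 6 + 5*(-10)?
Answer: -21912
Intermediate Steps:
A = 3 (A = 3*1 = 3)
K(b) = 2*b
J = -44 (J = 6 - 50 = -44)
J*(492 + K(A)) = -44*(492 + 2*3) = -44*(492 + 6) = -44*498 = -21912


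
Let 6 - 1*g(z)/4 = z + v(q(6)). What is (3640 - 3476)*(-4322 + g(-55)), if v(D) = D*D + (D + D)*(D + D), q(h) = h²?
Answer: -4919672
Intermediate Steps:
v(D) = 5*D² (v(D) = D² + (2*D)*(2*D) = D² + 4*D² = 5*D²)
g(z) = -25896 - 4*z (g(z) = 24 - 4*(z + 5*(6²)²) = 24 - 4*(z + 5*36²) = 24 - 4*(z + 5*1296) = 24 - 4*(z + 6480) = 24 - 4*(6480 + z) = 24 + (-25920 - 4*z) = -25896 - 4*z)
(3640 - 3476)*(-4322 + g(-55)) = (3640 - 3476)*(-4322 + (-25896 - 4*(-55))) = 164*(-4322 + (-25896 + 220)) = 164*(-4322 - 25676) = 164*(-29998) = -4919672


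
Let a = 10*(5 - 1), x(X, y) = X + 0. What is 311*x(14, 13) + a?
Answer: 4394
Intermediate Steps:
x(X, y) = X
a = 40 (a = 10*4 = 40)
311*x(14, 13) + a = 311*14 + 40 = 4354 + 40 = 4394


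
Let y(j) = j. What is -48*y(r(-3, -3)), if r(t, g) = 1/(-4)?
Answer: 12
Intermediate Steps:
r(t, g) = -¼
-48*y(r(-3, -3)) = -48*(-¼) = 12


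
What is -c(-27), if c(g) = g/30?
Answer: 9/10 ≈ 0.90000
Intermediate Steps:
c(g) = g/30 (c(g) = g*(1/30) = g/30)
-c(-27) = -(-27)/30 = -1*(-9/10) = 9/10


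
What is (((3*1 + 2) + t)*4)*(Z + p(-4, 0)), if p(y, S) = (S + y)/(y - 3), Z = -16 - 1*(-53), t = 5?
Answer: 10520/7 ≈ 1502.9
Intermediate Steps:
Z = 37 (Z = -16 + 53 = 37)
p(y, S) = (S + y)/(-3 + y)
(((3*1 + 2) + t)*4)*(Z + p(-4, 0)) = (((3*1 + 2) + 5)*4)*(37 + (0 - 4)/(-3 - 4)) = (((3 + 2) + 5)*4)*(37 - 4/(-7)) = ((5 + 5)*4)*(37 - ⅐*(-4)) = (10*4)*(37 + 4/7) = 40*(263/7) = 10520/7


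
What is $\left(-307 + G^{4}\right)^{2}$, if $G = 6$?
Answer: $978121$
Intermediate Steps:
$\left(-307 + G^{4}\right)^{2} = \left(-307 + 6^{4}\right)^{2} = \left(-307 + 1296\right)^{2} = 989^{2} = 978121$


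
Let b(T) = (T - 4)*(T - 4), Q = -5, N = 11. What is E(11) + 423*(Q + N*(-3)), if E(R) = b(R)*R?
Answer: -15535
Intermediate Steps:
b(T) = (-4 + T)² (b(T) = (-4 + T)*(-4 + T) = (-4 + T)²)
E(R) = R*(-4 + R)² (E(R) = (-4 + R)²*R = R*(-4 + R)²)
E(11) + 423*(Q + N*(-3)) = 11*(-4 + 11)² + 423*(-5 + 11*(-3)) = 11*7² + 423*(-5 - 33) = 11*49 + 423*(-38) = 539 - 16074 = -15535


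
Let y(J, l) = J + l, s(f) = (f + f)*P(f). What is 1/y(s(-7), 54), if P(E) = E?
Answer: 1/152 ≈ 0.0065789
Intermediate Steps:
s(f) = 2*f² (s(f) = (f + f)*f = (2*f)*f = 2*f²)
1/y(s(-7), 54) = 1/(2*(-7)² + 54) = 1/(2*49 + 54) = 1/(98 + 54) = 1/152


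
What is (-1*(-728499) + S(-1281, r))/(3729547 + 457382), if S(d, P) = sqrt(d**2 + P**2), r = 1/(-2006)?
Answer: 242833/1395643 + sqrt(6603286138597)/8398979574 ≈ 0.17430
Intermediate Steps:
r = -1/2006 ≈ -0.00049850
S(d, P) = sqrt(P**2 + d**2)
(-1*(-728499) + S(-1281, r))/(3729547 + 457382) = (-1*(-728499) + sqrt((-1/2006)**2 + (-1281)**2))/(3729547 + 457382) = (728499 + sqrt(1/4024036 + 1640961))/4186929 = (728499 + sqrt(6603286138597/4024036))*(1/4186929) = (728499 + sqrt(6603286138597)/2006)*(1/4186929) = 242833/1395643 + sqrt(6603286138597)/8398979574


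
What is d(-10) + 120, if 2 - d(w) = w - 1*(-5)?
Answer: 127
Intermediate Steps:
d(w) = -3 - w (d(w) = 2 - (w - 1*(-5)) = 2 - (w + 5) = 2 - (5 + w) = 2 + (-5 - w) = -3 - w)
d(-10) + 120 = (-3 - 1*(-10)) + 120 = (-3 + 10) + 120 = 7 + 120 = 127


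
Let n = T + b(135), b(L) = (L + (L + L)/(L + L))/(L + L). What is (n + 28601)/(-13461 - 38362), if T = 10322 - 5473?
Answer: -4515818/6996105 ≈ -0.64548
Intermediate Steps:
T = 4849
b(L) = (1 + L)/(2*L) (b(L) = (L + (2*L)/((2*L)))/((2*L)) = (L + (2*L)*(1/(2*L)))*(1/(2*L)) = (L + 1)*(1/(2*L)) = (1 + L)*(1/(2*L)) = (1 + L)/(2*L))
n = 654683/135 (n = 4849 + (½)*(1 + 135)/135 = 4849 + (½)*(1/135)*136 = 4849 + 68/135 = 654683/135 ≈ 4849.5)
(n + 28601)/(-13461 - 38362) = (654683/135 + 28601)/(-13461 - 38362) = (4515818/135)/(-51823) = (4515818/135)*(-1/51823) = -4515818/6996105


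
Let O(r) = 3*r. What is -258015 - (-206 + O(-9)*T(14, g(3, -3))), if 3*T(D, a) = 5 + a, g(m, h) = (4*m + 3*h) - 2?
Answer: -257755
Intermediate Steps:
g(m, h) = -2 + 3*h + 4*m (g(m, h) = (3*h + 4*m) - 2 = -2 + 3*h + 4*m)
T(D, a) = 5/3 + a/3 (T(D, a) = (5 + a)/3 = 5/3 + a/3)
-258015 - (-206 + O(-9)*T(14, g(3, -3))) = -258015 - (-206 + (3*(-9))*(5/3 + (-2 + 3*(-3) + 4*3)/3)) = -258015 - (-206 - 27*(5/3 + (-2 - 9 + 12)/3)) = -258015 - (-206 - 27*(5/3 + (⅓)*1)) = -258015 - (-206 - 27*(5/3 + ⅓)) = -258015 - (-206 - 27*2) = -258015 - (-206 - 54) = -258015 - 1*(-260) = -258015 + 260 = -257755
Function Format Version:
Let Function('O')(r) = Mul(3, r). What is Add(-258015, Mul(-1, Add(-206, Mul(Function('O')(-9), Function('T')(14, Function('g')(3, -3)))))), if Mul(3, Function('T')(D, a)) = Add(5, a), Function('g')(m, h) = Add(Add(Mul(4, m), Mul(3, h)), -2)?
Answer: -257755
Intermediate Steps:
Function('g')(m, h) = Add(-2, Mul(3, h), Mul(4, m)) (Function('g')(m, h) = Add(Add(Mul(3, h), Mul(4, m)), -2) = Add(-2, Mul(3, h), Mul(4, m)))
Function('T')(D, a) = Add(Rational(5, 3), Mul(Rational(1, 3), a)) (Function('T')(D, a) = Mul(Rational(1, 3), Add(5, a)) = Add(Rational(5, 3), Mul(Rational(1, 3), a)))
Add(-258015, Mul(-1, Add(-206, Mul(Function('O')(-9), Function('T')(14, Function('g')(3, -3)))))) = Add(-258015, Mul(-1, Add(-206, Mul(Mul(3, -9), Add(Rational(5, 3), Mul(Rational(1, 3), Add(-2, Mul(3, -3), Mul(4, 3)))))))) = Add(-258015, Mul(-1, Add(-206, Mul(-27, Add(Rational(5, 3), Mul(Rational(1, 3), Add(-2, -9, 12))))))) = Add(-258015, Mul(-1, Add(-206, Mul(-27, Add(Rational(5, 3), Mul(Rational(1, 3), 1)))))) = Add(-258015, Mul(-1, Add(-206, Mul(-27, Add(Rational(5, 3), Rational(1, 3)))))) = Add(-258015, Mul(-1, Add(-206, Mul(-27, 2)))) = Add(-258015, Mul(-1, Add(-206, -54))) = Add(-258015, Mul(-1, -260)) = Add(-258015, 260) = -257755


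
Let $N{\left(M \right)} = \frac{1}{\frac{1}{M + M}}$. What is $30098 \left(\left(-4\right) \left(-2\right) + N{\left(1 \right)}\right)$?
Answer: $300980$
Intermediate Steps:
$N{\left(M \right)} = 2 M$ ($N{\left(M \right)} = \frac{1}{\frac{1}{2 M}} = \frac{1}{\frac{1}{2} \frac{1}{M}} = 2 M$)
$30098 \left(\left(-4\right) \left(-2\right) + N{\left(1 \right)}\right) = 30098 \left(\left(-4\right) \left(-2\right) + 2 \cdot 1\right) = 30098 \left(8 + 2\right) = 30098 \cdot 10 = 300980$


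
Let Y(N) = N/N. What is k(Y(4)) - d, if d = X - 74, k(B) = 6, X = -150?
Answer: 230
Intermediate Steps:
Y(N) = 1
d = -224 (d = -150 - 74 = -224)
k(Y(4)) - d = 6 - 1*(-224) = 6 + 224 = 230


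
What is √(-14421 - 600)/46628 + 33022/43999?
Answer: 33022/43999 + 3*I*√1669/46628 ≈ 0.75052 + 0.0026285*I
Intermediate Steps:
√(-14421 - 600)/46628 + 33022/43999 = √(-15021)*(1/46628) + 33022*(1/43999) = (3*I*√1669)*(1/46628) + 33022/43999 = 3*I*√1669/46628 + 33022/43999 = 33022/43999 + 3*I*√1669/46628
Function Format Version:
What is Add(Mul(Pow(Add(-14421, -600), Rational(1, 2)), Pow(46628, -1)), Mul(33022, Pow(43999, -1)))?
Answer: Add(Rational(33022, 43999), Mul(Rational(3, 46628), I, Pow(1669, Rational(1, 2)))) ≈ Add(0.75052, Mul(0.0026285, I))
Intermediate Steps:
Add(Mul(Pow(Add(-14421, -600), Rational(1, 2)), Pow(46628, -1)), Mul(33022, Pow(43999, -1))) = Add(Mul(Pow(-15021, Rational(1, 2)), Rational(1, 46628)), Mul(33022, Rational(1, 43999))) = Add(Mul(Mul(3, I, Pow(1669, Rational(1, 2))), Rational(1, 46628)), Rational(33022, 43999)) = Add(Mul(Rational(3, 46628), I, Pow(1669, Rational(1, 2))), Rational(33022, 43999)) = Add(Rational(33022, 43999), Mul(Rational(3, 46628), I, Pow(1669, Rational(1, 2))))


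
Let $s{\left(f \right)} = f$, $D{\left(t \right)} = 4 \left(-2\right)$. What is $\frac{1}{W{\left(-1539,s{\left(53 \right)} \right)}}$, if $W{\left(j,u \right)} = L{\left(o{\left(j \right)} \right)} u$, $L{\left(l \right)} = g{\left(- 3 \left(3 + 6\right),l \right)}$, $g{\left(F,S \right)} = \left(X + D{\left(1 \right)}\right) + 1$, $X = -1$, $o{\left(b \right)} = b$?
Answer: $- \frac{1}{424} \approx -0.0023585$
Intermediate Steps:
$D{\left(t \right)} = -8$
$g{\left(F,S \right)} = -8$ ($g{\left(F,S \right)} = \left(-1 - 8\right) + 1 = -9 + 1 = -8$)
$L{\left(l \right)} = -8$
$W{\left(j,u \right)} = - 8 u$
$\frac{1}{W{\left(-1539,s{\left(53 \right)} \right)}} = \frac{1}{\left(-8\right) 53} = \frac{1}{-424} = - \frac{1}{424}$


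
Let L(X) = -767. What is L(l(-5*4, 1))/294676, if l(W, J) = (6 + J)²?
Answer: -767/294676 ≈ -0.0026029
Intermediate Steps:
L(l(-5*4, 1))/294676 = -767/294676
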